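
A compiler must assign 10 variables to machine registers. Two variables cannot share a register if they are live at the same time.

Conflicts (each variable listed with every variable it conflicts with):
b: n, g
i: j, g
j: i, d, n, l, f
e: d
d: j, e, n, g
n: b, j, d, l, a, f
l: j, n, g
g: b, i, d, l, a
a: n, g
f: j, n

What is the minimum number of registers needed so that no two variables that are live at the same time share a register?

3

j, n, l pairwise conflict, so at least 3 registers are needed.
Using 3 registers: b=2, i=3, j=2, e=1, d=3, n=1, l=3, g=1, a=2, f=3. Each listed conflict is separated.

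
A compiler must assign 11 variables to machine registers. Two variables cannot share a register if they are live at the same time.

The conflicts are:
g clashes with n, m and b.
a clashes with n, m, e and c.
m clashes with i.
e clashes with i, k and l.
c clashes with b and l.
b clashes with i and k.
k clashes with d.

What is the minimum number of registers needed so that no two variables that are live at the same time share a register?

3

The cycle l-e-k-b-c-l has odd length 5, so it cannot be 2-colored; at least 3 registers are needed.
A valid assignment using 3 registers: g=2, a=2, n=1, m=1, e=1, c=3, b=1, i=2, k=2, l=2, d=1. Each listed conflict is separated.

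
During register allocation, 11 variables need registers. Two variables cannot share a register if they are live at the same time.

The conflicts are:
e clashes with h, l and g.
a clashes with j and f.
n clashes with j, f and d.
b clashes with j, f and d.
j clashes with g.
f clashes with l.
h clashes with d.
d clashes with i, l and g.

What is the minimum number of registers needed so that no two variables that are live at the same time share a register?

b and d conflict, so at least 2 registers are needed.
2 registers suffice: register 1 → {e, j, f, d}; register 2 → {a, n, b, h, i, l, g}. Each listed conflict is separated.

2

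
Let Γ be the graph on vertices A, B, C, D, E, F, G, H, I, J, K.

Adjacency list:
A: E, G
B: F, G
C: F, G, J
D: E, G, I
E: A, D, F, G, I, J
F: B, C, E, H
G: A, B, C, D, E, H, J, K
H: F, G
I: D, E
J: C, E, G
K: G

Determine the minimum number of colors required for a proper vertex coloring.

D, E, I form a triangle, so at least 3 colors are needed.
3 colors suffice: color 1 → {F, G, I}; color 2 → {B, C, E, H, K}; color 3 → {A, D, J}. Every edge joins two different colors.

3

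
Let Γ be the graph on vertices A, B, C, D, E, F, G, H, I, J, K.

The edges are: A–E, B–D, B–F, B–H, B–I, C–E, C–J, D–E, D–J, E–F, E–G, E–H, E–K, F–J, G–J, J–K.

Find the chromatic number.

2

D and E are adjacent, so at least 2 colors are needed.
2 colors suffice: color 1 → {B, E, J}; color 2 → {A, C, D, F, G, H, I, K}. Every edge joins two different colors.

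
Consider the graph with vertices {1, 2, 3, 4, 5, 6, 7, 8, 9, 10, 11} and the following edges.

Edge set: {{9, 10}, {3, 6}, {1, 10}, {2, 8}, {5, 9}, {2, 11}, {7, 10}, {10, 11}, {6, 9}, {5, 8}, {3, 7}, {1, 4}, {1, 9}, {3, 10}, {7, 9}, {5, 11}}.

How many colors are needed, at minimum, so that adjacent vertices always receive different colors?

3

1, 9, 10 are pairwise adjacent, so at least 3 colors are needed.
A valid assignment using 3 colors: 1=c, 2=b, 3=a, 4=a, 5=b, 6=b, 7=c, 8=a, 9=a, 10=b, 11=a. Each edge has distinct colors on its endpoints.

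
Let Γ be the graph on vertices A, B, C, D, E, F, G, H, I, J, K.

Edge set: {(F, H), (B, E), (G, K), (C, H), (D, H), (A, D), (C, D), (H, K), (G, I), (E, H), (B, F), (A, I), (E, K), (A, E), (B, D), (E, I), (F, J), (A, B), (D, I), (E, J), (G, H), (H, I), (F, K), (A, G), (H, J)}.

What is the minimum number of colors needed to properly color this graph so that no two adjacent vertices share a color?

3

G, H, K are mutually adjacent, so at least 3 colors are needed.
One proper 3-coloring: A=1, B=3, C=3, D=2, E=2, F=2, G=2, H=1, I=3, J=3, K=3. Every edge joins two different colors.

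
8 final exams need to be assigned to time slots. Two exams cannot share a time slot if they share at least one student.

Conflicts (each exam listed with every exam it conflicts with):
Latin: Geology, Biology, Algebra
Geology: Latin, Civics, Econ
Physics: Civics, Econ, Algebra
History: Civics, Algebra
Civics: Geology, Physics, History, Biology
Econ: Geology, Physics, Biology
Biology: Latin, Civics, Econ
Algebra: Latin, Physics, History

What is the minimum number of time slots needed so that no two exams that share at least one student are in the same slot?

3

The cycle Physics-Civics-Biology-Latin-Algebra-Physics has odd length 5, so it cannot be 2-colored; at least 3 time slots are needed.
3 time slots suffice: time slot 1 → {Latin, Civics, Econ}; time slot 2 → {Geology, Biology, Algebra}; time slot 3 → {Physics, History}. Every pair that conflicts lands in different time slots.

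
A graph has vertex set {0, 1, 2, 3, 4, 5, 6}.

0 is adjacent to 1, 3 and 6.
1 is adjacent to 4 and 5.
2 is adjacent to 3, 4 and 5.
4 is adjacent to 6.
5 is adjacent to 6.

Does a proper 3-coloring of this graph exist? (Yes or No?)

Yes

The chromatic number is 3. The cycle 5-2-3-0-6-5 has odd length 5, so it cannot be 2-colored; at least 3 colors are needed.
3 colors suffice: color a → {0, 4, 5}; color b → {1, 2, 6}; color c → {3}.
That is already a proper 3-coloring.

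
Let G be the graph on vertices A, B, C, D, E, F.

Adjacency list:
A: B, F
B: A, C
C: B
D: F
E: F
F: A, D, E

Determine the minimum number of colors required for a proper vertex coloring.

2

E and F are adjacent, so at least 2 colors are needed.
2 colors suffice: color red → {B, F}; color blue → {A, C, D, E}. Every edge joins two different colors.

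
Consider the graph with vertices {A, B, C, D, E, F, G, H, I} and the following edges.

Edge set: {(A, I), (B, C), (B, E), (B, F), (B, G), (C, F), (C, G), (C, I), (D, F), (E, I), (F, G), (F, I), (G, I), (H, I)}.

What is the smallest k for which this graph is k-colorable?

4

B, C, F, G are mutually adjacent (a clique of size 4), so at least 4 colors are needed.
One proper 4-coloring: A=blue, B=red, C=yellow, D=red, E=blue, F=blue, G=green, H=blue, I=red. Every edge joins two different colors.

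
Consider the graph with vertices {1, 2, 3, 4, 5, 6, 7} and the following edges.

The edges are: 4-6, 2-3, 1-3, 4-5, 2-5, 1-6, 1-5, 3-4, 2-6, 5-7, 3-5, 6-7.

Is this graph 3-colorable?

The chromatic number is 3. 2, 3, 5 are mutually adjacent, so at least 3 colors are needed.
3 colors suffice: color red → {5, 6}; color blue → {3, 7}; color green → {1, 2, 4}.
That is already a proper 3-coloring.

Yes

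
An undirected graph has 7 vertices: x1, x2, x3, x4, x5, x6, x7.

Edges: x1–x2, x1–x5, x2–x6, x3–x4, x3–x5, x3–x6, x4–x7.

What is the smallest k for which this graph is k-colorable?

3

The cycle x2-x6-x3-x5-x1-x2 has odd length 5, so it cannot be 2-colored; at least 3 colors are needed.
3 colors suffice: color 1 → {x1, x3, x7}; color 2 → {x4, x5, x6}; color 3 → {x2}. Each edge has distinct colors on its endpoints.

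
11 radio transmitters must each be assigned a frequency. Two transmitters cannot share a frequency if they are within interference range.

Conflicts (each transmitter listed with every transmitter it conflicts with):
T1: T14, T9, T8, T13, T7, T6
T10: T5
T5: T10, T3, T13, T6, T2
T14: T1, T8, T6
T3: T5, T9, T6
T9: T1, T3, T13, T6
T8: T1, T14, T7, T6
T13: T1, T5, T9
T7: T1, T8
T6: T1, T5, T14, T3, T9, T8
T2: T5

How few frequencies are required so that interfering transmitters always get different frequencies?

T1, T14, T8, T6 pairwise conflict, so at least 4 frequencies are needed.
4 frequencies suffice: frequency 1 → {T1, T5}; frequency 2 → {T10, T13, T7, T6, T2}; frequency 3 → {T9, T8}; frequency 4 → {T14, T3}. Every pair that conflicts lands in different frequencies.

4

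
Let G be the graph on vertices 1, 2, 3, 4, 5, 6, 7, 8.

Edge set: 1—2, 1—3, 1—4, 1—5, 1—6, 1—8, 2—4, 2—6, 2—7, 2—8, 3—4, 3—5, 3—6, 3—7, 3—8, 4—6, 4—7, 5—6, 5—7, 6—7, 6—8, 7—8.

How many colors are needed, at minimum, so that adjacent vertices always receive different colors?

4

3, 6, 7, 8 are pairwise adjacent (a clique of size 4), so at least 4 colors are needed.
A valid assignment using 4 colors: 1=blue, 2=green, 3=green, 4=yellow, 5=yellow, 6=red, 7=blue, 8=yellow. Each edge has distinct colors on its endpoints.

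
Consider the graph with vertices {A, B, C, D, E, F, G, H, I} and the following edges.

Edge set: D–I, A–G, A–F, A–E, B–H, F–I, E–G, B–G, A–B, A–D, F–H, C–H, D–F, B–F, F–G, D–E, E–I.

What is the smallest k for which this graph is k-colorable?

4

A, B, F, G are pairwise adjacent (a clique of size 4), so at least 4 colors are needed.
4 colors suffice: A=blue, B=green, C=red, D=green, E=red, F=red, G=yellow, H=blue, I=blue. Every edge joins two different colors.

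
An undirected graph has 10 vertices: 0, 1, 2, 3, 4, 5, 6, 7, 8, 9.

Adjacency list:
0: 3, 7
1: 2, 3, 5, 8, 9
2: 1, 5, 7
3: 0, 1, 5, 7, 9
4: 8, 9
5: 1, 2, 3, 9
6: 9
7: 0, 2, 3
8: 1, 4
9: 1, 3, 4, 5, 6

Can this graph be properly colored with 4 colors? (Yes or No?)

Yes

The chromatic number is 4. 1, 3, 5, 9 are mutually adjacent (a clique of size 4), so at least 4 colors are needed.
4 colors suffice: color a → {2, 3, 4, 6}; color b → {7, 8, 9}; color c → {0, 1}; color d → {5}.
That is already a proper 4-coloring.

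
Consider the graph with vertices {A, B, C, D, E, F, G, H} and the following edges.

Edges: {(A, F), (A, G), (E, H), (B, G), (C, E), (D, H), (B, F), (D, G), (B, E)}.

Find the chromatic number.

The cycle B-G-D-H-E-B has odd length 5, so it cannot be 2-colored; at least 3 colors are needed.
3 colors suffice: color red → {E, F, G}; color blue → {A, B, C, D}; color green → {H}. Every edge joins two different colors.

3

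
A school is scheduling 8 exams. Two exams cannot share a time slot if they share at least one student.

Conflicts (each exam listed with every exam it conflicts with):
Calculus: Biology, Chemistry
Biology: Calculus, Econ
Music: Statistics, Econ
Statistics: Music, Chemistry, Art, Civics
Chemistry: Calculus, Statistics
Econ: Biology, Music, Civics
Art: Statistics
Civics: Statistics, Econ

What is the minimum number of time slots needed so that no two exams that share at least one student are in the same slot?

Statistics and Civics conflict, so at least 2 time slots are needed.
2 time slots suffice: Calculus=1, Biology=2, Music=2, Statistics=1, Chemistry=2, Econ=1, Art=2, Civics=2. No two conflicting exams share a time slot.

2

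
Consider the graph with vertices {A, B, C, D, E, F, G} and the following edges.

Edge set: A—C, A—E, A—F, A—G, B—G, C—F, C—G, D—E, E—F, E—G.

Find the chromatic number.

A, C, G are mutually adjacent, so at least 3 colors are needed.
3 colors suffice: A=1, B=1, C=3, D=1, E=3, F=2, G=2. Each edge has distinct colors on its endpoints.

3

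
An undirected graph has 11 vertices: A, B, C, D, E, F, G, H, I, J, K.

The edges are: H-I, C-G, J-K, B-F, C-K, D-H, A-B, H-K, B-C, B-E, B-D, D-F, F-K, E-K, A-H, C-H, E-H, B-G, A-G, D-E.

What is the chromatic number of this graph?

3

B, C, G are mutually adjacent, so at least 3 colors are needed.
One proper 3-coloring: A=3, B=1, C=3, D=2, E=3, F=3, G=2, H=1, I=2, J=1, K=2. No two adjacent vertices share a color.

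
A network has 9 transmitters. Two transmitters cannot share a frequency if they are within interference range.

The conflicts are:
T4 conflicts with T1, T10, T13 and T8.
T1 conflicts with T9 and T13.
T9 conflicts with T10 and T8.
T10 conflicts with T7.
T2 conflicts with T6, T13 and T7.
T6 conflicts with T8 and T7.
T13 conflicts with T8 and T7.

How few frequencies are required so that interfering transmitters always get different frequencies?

3

T2, T13, T7 are mutually in conflict, so at least 3 frequencies are needed.
3 frequencies suffice: T4=3, T1=2, T9=3, T10=1, T2=3, T6=1, T13=1, T8=2, T7=2. No two conflicting transmitters share a frequency.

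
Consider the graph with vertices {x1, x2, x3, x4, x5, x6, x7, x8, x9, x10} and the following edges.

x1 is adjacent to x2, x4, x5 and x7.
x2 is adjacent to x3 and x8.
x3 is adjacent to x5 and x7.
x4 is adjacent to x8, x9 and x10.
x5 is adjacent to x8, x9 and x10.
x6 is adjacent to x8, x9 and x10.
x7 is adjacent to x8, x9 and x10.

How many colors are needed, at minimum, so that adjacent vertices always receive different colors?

x2 and x3 are adjacent, so at least 2 colors are needed.
2 colors suffice: color 1 → {x2, x4, x5, x6, x7}; color 2 → {x1, x3, x8, x9, x10}. Every edge joins two different colors.

2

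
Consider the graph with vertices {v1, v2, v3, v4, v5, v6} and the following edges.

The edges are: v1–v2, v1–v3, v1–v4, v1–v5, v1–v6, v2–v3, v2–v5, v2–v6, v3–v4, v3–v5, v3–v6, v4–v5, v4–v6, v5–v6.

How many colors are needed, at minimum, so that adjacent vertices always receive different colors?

v1, v2, v3, v5, v6 form a clique, so at least 5 colors are needed.
5 colors suffice: v1=B, v2=P, v3=G, v4=P, v5=R, v6=Y. Every edge joins two different colors.

5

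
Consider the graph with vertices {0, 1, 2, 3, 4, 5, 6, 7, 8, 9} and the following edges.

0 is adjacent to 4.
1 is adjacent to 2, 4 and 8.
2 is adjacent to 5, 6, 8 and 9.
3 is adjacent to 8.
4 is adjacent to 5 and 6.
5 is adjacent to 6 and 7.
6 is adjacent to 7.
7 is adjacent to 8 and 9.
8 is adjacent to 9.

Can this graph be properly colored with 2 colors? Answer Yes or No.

4, 5, 6 are mutually adjacent, so at least 3 colors are needed.
So 2 colors are not enough.

No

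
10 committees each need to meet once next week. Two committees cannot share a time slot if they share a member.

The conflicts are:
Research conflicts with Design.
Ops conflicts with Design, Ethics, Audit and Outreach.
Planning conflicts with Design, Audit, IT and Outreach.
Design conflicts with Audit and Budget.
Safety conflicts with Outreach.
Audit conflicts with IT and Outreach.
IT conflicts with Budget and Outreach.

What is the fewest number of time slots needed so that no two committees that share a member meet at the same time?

Planning, Audit, IT, Outreach are mutually in conflict, so at least 4 time slots are needed.
4 time slots suffice: Research=2, Ops=3, Planning=3, Design=1, Safety=2, Ethics=1, Audit=2, IT=4, Budget=2, Outreach=1. No two conflicting committees share a time slot.

4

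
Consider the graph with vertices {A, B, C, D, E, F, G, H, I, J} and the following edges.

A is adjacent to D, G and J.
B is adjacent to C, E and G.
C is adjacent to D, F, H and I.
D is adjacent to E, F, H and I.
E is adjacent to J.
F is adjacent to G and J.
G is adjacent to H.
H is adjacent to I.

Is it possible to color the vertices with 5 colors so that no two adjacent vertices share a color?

The chromatic number is 4. C, D, H, I form a clique, so at least 4 colors are needed.
4 colors suffice: color 1 → {D, G, J}; color 2 → {A, C, E}; color 3 → {B, F, H}; color 4 → {I}.
Since 5 ≥ 4, a proper 5-coloring certainly exists.

Yes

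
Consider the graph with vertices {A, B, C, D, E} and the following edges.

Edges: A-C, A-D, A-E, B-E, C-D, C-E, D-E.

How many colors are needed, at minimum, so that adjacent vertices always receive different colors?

4

A, C, D, E are pairwise adjacent (a clique of size 4), so at least 4 colors are needed.
A valid assignment using 4 colors: A=2, B=2, C=3, D=4, E=1. Each edge has distinct colors on its endpoints.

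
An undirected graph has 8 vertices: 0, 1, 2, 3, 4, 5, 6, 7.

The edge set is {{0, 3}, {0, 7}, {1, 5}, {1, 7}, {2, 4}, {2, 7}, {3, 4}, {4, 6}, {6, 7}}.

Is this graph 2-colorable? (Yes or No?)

No

The cycle 4-2-7-0-3-4 has odd length 5, so it cannot be 2-colored; at least 3 colors are needed.
So 2 colors are not enough.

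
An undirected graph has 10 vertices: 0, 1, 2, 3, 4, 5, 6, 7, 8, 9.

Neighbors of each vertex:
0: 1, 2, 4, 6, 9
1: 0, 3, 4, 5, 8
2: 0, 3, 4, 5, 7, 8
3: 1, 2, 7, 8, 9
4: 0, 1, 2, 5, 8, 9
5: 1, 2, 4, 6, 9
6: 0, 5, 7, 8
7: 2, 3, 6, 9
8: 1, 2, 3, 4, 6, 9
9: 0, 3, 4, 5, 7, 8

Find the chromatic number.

3

1, 4, 5 are mutually adjacent, so at least 3 colors are needed.
3 colors suffice: color a → {3, 4, 6}; color b → {0, 5, 7, 8}; color c → {1, 2, 9}. No two adjacent vertices share a color.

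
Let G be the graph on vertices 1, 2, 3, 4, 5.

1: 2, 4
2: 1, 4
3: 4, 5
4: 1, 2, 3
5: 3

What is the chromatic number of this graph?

1, 2, 4 are mutually adjacent, so at least 3 colors are needed.
3 colors suffice: color red → {4, 5}; color blue → {2, 3}; color green → {1}. Every edge joins two different colors.

3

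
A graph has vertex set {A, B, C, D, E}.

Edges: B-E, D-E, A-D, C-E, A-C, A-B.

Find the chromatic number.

2

A and D are adjacent, so at least 2 colors are needed.
2 colors suffice: color 1 → {A, E}; color 2 → {B, C, D}. Each edge has distinct colors on its endpoints.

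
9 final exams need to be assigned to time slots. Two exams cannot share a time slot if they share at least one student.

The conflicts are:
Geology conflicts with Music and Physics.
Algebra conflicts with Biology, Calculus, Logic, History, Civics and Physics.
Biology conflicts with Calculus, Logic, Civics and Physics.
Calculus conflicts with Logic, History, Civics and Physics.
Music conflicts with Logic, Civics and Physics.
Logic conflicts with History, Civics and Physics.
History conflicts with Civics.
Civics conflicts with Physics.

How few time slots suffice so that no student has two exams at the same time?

6

Algebra, Biology, Calculus, Logic, Civics, Physics all conflict with each other, so at least 6 time slots are needed.
6 time slots suffice: time slot 1 → {Geology, Civics}; time slot 2 → {Logic}; time slot 3 → {History, Physics}; time slot 4 → {Calculus, Music}; time slot 5 → {Algebra}; time slot 6 → {Biology}. Every pair that conflicts lands in different time slots.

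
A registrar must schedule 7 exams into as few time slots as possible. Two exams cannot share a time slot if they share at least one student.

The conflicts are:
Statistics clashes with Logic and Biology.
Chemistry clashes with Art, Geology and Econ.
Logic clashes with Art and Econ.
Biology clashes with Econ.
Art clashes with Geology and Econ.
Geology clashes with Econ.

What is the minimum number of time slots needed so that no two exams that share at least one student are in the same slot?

4

Chemistry, Art, Geology, Econ all conflict with each other, so at least 4 time slots are needed.
Using 4 time slots: Statistics=1, Chemistry=4, Logic=3, Biology=2, Art=2, Geology=3, Econ=1. Each listed conflict is separated.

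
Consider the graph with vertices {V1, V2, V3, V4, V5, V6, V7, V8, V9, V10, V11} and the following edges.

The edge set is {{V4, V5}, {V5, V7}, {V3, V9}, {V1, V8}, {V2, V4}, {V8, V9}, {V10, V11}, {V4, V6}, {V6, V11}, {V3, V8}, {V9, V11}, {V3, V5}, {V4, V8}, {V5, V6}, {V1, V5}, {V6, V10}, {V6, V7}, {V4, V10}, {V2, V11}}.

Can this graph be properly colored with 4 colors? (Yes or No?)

The chromatic number is 3. V4, V5, V6 are mutually adjacent, so at least 3 colors are needed.
3 colors suffice: V1=1, V2=2, V3=1, V4=1, V5=2, V6=3, V7=1, V8=2, V9=3, V10=2, V11=1.
Since 4 ≥ 3, a proper 4-coloring certainly exists.

Yes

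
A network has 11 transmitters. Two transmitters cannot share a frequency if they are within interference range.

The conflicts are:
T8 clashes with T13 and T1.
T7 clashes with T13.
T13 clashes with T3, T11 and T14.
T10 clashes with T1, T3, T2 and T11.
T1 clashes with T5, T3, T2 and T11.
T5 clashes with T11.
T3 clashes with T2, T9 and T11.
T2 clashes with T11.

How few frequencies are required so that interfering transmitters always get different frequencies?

5

T10, T1, T3, T2, T11 all conflict with each other, so at least 5 frequencies are needed.
5 frequencies suffice: T8=1, T7=1, T13=2, T10=5, T1=2, T5=1, T3=1, T2=4, T9=2, T11=3, T14=1. Each listed conflict is separated.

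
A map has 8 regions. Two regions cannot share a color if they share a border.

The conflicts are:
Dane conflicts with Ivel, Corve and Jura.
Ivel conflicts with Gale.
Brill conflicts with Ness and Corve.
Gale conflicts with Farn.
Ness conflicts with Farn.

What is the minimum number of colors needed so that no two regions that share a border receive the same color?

3

The cycle Ivel-Gale-Farn-Ness-Brill-Corve-Dane-Ivel has odd length 7, so it cannot be 2-colored; at least 3 colors are needed.
3 colors suffice: color 1 → {Dane, Gale, Ness}; color 2 → {Ivel, Corve, Farn, Jura}; color 3 → {Brill}. Each listed conflict is separated.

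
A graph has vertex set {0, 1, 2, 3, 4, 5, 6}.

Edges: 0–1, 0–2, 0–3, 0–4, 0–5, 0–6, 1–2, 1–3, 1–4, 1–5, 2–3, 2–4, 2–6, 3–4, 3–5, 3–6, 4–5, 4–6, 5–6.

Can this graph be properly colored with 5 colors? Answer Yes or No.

Yes

The chromatic number is 5. 0, 1, 3, 4, 5 form a clique, so at least 5 colors are needed.
One proper 5-coloring: 0=red, 1=purple, 2=yellow, 3=green, 4=blue, 5=yellow, 6=purple.
That is already a proper 5-coloring.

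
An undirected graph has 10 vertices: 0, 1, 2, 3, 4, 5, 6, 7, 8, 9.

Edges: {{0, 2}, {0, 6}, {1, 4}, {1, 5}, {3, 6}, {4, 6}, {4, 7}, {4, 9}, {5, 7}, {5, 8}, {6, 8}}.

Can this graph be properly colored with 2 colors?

The cycle 5-8-6-4-1-5 has odd length 5, so it cannot be 2-colored; at least 3 colors are needed.
So 2 colors are not enough.

No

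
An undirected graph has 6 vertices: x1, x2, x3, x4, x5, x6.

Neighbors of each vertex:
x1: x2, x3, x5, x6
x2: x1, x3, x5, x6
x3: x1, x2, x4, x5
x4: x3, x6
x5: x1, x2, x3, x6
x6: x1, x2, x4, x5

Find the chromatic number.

4

x1, x2, x3, x5 are pairwise adjacent (a clique of size 4), so at least 4 colors are needed.
4 colors suffice: x1=4, x2=2, x3=1, x4=2, x5=3, x6=1. No two adjacent vertices share a color.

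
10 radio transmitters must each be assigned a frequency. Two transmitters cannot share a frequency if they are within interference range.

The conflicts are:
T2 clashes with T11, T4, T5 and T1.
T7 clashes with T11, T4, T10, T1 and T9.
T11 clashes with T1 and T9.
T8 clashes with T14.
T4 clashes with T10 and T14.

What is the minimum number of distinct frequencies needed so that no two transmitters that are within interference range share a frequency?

T2, T11, T1 are mutually in conflict, so at least 3 frequencies are needed.
3 frequencies suffice: frequency 1 → {T2, T7, T14}; frequency 2 → {T11, T8, T4, T5}; frequency 3 → {T10, T1, T9}. Every pair that conflicts lands in different frequencies.

3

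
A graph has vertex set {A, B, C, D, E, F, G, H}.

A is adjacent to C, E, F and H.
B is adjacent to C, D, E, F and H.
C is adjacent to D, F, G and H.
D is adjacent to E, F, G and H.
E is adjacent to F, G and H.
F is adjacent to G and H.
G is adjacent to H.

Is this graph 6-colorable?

The chromatic number is 5. D, E, F, G, H are pairwise adjacent (a clique of size 5), so at least 5 colors are needed.
A valid assignment using 5 colors: A=yellow, B=purple, C=green, D=yellow, E=green, F=blue, G=purple, H=red.
Since 6 ≥ 5, a proper 6-coloring certainly exists.

Yes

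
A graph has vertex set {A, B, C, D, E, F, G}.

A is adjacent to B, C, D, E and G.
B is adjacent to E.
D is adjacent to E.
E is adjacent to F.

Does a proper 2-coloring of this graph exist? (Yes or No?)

No

A, D, E are mutually adjacent, so at least 3 colors are needed.
So 2 colors are not enough.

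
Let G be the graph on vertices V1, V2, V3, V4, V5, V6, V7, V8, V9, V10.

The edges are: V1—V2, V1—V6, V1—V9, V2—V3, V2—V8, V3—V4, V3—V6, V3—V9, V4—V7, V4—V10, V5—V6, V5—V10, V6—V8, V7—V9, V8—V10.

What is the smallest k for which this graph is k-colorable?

The cycle V2-V8-V10-V4-V3-V2 has odd length 5, so it cannot be 2-colored; at least 3 colors are needed.
3 colors suffice: color 1 → {V1, V3, V7, V10}; color 2 → {V2, V4, V6, V9}; color 3 → {V5, V8}. Each edge has distinct colors on its endpoints.

3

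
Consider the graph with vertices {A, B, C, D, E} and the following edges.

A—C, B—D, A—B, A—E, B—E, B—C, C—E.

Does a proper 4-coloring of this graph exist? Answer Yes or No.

The chromatic number is 4. A, B, C, E are pairwise adjacent (a clique of size 4), so at least 4 colors are needed.
4 colors suffice: color 1 → {B}; color 2 → {D, E}; color 3 → {A}; color 4 → {C}.
That is already a proper 4-coloring.

Yes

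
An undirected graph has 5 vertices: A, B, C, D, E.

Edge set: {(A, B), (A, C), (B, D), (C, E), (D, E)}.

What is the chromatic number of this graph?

The cycle B-D-E-C-A-B has odd length 5, so it cannot be 2-colored; at least 3 colors are needed.
One proper 3-coloring: A=2, B=1, C=3, D=2, E=1. Each edge has distinct colors on its endpoints.

3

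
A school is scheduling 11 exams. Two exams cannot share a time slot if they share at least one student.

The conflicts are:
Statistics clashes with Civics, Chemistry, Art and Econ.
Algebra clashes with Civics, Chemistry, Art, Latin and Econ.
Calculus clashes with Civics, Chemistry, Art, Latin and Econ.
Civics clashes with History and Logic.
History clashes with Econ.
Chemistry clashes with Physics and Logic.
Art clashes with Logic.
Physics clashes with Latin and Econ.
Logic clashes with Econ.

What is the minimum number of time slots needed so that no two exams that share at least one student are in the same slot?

2

Civics and Logic conflict, so at least 2 time slots are needed.
2 time slots suffice: time slot 1 → {Civics, Chemistry, Art, Latin, Econ}; time slot 2 → {Statistics, Algebra, Calculus, History, Physics, Logic}. Every pair that conflicts lands in different time slots.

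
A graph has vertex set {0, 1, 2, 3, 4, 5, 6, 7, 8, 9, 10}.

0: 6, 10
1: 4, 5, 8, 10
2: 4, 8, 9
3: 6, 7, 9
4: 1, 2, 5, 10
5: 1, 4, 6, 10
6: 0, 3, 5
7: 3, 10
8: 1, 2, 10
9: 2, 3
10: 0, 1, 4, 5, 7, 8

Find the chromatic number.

4

1, 4, 5, 10 are mutually adjacent (a clique of size 4), so at least 4 colors are needed.
A valid assignment using 4 colors: 0=c, 1=b, 2=a, 3=a, 4=c, 5=d, 6=b, 7=b, 8=c, 9=b, 10=a. No two adjacent vertices share a color.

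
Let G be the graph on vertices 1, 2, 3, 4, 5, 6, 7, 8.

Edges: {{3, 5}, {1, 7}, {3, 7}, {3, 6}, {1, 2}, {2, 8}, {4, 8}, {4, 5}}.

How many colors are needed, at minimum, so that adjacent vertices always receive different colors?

The cycle 2-8-4-5-3-7-1-2 has odd length 7, so it cannot be 2-colored; at least 3 colors are needed.
3 colors suffice: color red → {1, 3, 4}; color blue → {5, 6, 7, 8}; color green → {2}. Each edge has distinct colors on its endpoints.

3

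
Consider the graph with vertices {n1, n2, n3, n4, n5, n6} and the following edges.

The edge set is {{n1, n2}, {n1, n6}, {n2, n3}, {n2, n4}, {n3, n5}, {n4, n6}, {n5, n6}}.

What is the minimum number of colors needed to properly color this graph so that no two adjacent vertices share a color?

3

The cycle n5-n6-n4-n2-n3-n5 has odd length 5, so it cannot be 2-colored; at least 3 colors are needed.
3 colors suffice: color 1 → {n2, n6}; color 2 → {n1, n3, n4}; color 3 → {n5}. Every edge joins two different colors.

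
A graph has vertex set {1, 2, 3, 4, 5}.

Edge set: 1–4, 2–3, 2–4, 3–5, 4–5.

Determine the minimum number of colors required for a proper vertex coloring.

2

1 and 4 are adjacent, so at least 2 colors are needed.
2 colors suffice: 1=blue, 2=blue, 3=red, 4=red, 5=blue. Every edge joins two different colors.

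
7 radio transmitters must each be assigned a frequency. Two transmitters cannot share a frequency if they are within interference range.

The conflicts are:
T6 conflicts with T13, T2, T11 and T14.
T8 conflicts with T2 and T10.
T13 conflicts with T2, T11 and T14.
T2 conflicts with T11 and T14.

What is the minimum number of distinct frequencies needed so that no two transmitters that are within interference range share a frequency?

4

T6, T13, T2, T14 all conflict with each other, so at least 4 frequencies are needed.
4 frequencies suffice: frequency 1 → {T2, T10}; frequency 2 → {T6, T8}; frequency 3 → {T13}; frequency 4 → {T11, T14}. Each listed conflict is separated.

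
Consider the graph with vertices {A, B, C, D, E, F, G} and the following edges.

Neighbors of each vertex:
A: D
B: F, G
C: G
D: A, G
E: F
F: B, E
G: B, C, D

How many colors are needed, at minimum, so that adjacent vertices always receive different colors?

2

B and F are adjacent, so at least 2 colors are needed.
2 colors suffice: A=1, B=2, C=2, D=2, E=2, F=1, G=1. Every edge joins two different colors.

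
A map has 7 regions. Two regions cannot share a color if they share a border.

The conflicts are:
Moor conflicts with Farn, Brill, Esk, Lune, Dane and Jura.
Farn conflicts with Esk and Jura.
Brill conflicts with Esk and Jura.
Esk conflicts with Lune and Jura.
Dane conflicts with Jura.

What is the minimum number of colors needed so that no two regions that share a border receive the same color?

4

Moor, Brill, Esk, Jura are mutually in conflict, so at least 4 colors are needed.
4 colors suffice: color 1 → {Moor}; color 2 → {Lune, Jura}; color 3 → {Esk, Dane}; color 4 → {Farn, Brill}. No two conflicting regions share a color.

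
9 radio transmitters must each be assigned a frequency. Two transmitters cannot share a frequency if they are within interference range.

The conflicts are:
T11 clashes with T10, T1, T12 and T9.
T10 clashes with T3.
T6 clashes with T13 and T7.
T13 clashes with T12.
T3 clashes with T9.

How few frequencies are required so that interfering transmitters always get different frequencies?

2

T10 and T3 conflict, so at least 2 frequencies are needed.
2 frequencies suffice: frequency 1 → {T11, T13, T3, T7}; frequency 2 → {T10, T6, T1, T12, T9}. Each listed conflict is separated.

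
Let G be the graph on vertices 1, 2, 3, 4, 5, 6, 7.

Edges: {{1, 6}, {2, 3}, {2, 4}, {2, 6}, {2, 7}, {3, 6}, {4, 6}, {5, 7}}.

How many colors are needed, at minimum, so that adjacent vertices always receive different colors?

3

2, 4, 6 are pairwise adjacent, so at least 3 colors are needed.
A valid assignment using 3 colors: 1=blue, 2=blue, 3=green, 4=green, 5=blue, 6=red, 7=red. Every edge joins two different colors.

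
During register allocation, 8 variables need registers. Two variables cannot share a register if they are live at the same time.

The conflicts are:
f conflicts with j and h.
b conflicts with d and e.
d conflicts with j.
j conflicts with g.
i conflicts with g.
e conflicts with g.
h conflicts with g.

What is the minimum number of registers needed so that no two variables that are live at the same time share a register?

3

The cycle e-g-j-d-b-e has odd length 5, so it cannot be 2-colored; at least 3 registers are needed.
3 registers suffice: f=1, b=1, d=3, j=2, i=2, e=2, h=2, g=1. Each listed conflict is separated.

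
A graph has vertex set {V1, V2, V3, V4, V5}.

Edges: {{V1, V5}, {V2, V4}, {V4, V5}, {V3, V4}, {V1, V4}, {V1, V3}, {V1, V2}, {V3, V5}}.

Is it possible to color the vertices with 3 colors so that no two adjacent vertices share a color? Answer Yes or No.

V1, V3, V4, V5 form a clique, so at least 4 colors are needed.
So 3 colors are not enough.

No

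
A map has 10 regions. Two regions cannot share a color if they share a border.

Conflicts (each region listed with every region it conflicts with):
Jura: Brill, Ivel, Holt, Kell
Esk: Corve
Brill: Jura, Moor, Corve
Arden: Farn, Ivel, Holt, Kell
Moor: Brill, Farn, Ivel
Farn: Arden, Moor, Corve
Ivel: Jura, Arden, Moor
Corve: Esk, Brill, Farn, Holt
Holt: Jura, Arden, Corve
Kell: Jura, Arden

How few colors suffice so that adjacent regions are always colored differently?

2

Jura and Kell conflict, so at least 2 colors are needed.
2 colors suffice: color 1 → {Jura, Arden, Moor, Corve}; color 2 → {Esk, Brill, Farn, Ivel, Holt, Kell}. No two conflicting regions share a color.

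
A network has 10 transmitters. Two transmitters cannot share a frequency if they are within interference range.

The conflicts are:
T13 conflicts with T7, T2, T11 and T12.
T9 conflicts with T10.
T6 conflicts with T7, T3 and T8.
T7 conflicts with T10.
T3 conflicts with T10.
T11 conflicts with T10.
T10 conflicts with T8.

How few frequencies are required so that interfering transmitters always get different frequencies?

T13 and T7 conflict, so at least 2 frequencies are needed.
2 frequencies suffice: frequency 1 → {T13, T6, T10}; frequency 2 → {T9, T7, T3, T2, T11, T12, T8}. Every pair that conflicts lands in different frequencies.

2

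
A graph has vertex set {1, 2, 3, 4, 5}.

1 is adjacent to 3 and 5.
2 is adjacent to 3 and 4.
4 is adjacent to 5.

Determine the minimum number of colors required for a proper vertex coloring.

The cycle 3-2-4-5-1-3 has odd length 5, so it cannot be 2-colored; at least 3 colors are needed.
3 colors suffice: 1=a, 2=b, 3=c, 4=a, 5=b. Each edge has distinct colors on its endpoints.

3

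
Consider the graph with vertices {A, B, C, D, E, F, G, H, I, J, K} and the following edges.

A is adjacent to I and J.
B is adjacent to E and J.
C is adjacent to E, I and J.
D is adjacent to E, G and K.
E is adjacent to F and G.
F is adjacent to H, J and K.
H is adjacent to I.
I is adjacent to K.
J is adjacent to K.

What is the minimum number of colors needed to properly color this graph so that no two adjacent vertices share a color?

3

F, J, K form a triangle, so at least 3 colors are needed.
3 colors suffice: color 1 → {E, I, J}; color 2 → {A, B, C, G, H, K}; color 3 → {D, F}. Each edge has distinct colors on its endpoints.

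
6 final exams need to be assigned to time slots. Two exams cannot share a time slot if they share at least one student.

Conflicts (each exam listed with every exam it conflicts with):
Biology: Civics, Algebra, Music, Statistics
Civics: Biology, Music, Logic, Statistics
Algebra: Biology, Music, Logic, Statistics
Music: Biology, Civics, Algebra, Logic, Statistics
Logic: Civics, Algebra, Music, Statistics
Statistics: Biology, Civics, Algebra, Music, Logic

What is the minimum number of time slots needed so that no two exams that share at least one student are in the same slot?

4

Algebra, Music, Logic, Statistics pairwise conflict, so at least 4 time slots are needed.
4 time slots suffice: time slot 1 → {Statistics}; time slot 2 → {Music}; time slot 3 → {Civics, Algebra}; time slot 4 → {Biology, Logic}. Each listed conflict is separated.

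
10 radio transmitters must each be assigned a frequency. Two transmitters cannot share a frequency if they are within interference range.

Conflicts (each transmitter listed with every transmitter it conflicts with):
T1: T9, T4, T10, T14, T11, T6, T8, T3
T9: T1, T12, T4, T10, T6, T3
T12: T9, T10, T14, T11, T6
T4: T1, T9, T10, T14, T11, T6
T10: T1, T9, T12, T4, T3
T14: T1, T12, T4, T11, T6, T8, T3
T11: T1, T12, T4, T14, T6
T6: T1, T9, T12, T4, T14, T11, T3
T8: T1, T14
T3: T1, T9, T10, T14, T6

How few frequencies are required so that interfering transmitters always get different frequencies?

5

T1, T4, T14, T11, T6 pairwise conflict, so at least 5 frequencies are needed.
5 frequencies suffice: frequency 1 → {T1, T12}; frequency 2 → {T9, T14}; frequency 3 → {T10, T6, T8}; frequency 4 → {T4, T3}; frequency 5 → {T11}. No two conflicting transmitters share a frequency.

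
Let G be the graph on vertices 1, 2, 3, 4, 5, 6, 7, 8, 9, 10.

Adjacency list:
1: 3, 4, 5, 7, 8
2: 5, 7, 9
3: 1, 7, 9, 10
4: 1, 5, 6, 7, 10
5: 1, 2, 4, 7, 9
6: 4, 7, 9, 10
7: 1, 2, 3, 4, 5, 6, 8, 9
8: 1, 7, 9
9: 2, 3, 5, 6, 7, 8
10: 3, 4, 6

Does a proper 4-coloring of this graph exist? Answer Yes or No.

The chromatic number is 4. 2, 5, 7, 9 are mutually adjacent (a clique of size 4), so at least 4 colors are needed.
4 colors suffice: 1=yellow, 2=yellow, 3=green, 4=blue, 5=green, 6=green, 7=red, 8=green, 9=blue, 10=red.
That is already a proper 4-coloring.

Yes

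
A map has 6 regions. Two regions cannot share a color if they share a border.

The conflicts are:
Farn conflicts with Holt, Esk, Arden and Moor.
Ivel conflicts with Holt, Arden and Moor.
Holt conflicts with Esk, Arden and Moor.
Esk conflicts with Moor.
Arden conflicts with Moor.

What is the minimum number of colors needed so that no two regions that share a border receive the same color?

4

Farn, Holt, Arden, Moor are mutually in conflict, so at least 4 colors are needed.
A valid assignment using 4 colors: Farn=4, Ivel=4, Holt=1, Esk=3, Arden=3, Moor=2. Every pair that conflicts lands in different colors.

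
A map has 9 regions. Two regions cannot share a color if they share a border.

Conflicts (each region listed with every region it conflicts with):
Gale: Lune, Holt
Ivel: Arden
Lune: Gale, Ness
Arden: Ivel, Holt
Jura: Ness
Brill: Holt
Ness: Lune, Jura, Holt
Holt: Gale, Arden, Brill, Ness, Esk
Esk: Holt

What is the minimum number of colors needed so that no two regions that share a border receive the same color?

Arden and Holt conflict, so at least 2 colors are needed.
2 colors suffice: Gale=2, Ivel=1, Lune=1, Arden=2, Jura=1, Brill=2, Ness=2, Holt=1, Esk=2. Every pair that conflicts lands in different colors.

2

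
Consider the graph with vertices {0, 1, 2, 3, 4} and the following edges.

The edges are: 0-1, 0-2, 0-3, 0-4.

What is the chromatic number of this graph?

2

0 and 3 are adjacent, so at least 2 colors are needed.
2 colors suffice: 0=red, 1=blue, 2=blue, 3=blue, 4=blue. No two adjacent vertices share a color.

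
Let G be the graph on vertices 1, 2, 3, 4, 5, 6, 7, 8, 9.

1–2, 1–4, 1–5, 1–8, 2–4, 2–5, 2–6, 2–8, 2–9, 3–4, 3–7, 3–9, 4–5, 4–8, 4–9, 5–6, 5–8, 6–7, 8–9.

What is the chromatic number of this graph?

1, 2, 4, 5, 8 form a clique, so at least 5 colors are needed.
5 colors suffice: color a → {2, 3}; color b → {4, 6}; color c → {7, 8}; color d → {5, 9}; color e → {1}. No two adjacent vertices share a color.

5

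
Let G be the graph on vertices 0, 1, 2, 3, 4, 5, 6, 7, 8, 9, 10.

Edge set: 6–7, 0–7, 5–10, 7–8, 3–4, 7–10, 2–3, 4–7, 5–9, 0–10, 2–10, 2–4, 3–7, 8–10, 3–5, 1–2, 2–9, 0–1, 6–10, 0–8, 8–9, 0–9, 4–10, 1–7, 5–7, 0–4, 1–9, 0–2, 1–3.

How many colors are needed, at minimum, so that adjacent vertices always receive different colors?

0, 1, 2, 9 are pairwise adjacent (a clique of size 4), so at least 4 colors are needed.
4 colors suffice: color a → {2, 7}; color b → {3, 9, 10}; color c → {0, 5, 6}; color d → {1, 4, 8}. Each edge has distinct colors on its endpoints.

4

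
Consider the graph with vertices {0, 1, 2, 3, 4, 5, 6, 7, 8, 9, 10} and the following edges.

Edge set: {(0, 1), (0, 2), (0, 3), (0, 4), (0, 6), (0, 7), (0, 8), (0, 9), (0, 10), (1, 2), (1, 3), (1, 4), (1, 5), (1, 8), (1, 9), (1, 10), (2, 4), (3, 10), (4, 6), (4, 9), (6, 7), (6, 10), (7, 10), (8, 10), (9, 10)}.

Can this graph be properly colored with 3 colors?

No

0, 1, 2, 4 are pairwise adjacent (a clique of size 4), so at least 4 colors are needed.
So 3 colors are not enough.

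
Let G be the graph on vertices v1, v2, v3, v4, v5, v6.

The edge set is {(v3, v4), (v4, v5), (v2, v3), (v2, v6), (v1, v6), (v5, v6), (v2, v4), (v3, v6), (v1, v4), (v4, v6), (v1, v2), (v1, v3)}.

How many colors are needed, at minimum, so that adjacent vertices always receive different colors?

v1, v2, v3, v4, v6 are mutually adjacent (a clique of size 5), so at least 5 colors are needed.
A valid assignment using 5 colors: v1=4, v2=3, v3=5, v4=1, v5=3, v6=2. Every edge joins two different colors.

5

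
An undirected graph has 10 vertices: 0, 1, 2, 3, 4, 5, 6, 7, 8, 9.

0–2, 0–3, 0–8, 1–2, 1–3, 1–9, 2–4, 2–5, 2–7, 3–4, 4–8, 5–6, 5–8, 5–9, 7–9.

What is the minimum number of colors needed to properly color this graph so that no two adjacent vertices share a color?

3 and 4 are adjacent, so at least 2 colors are needed.
2 colors suffice: color red → {2, 3, 6, 8, 9}; color blue → {0, 1, 4, 5, 7}. No two adjacent vertices share a color.

2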